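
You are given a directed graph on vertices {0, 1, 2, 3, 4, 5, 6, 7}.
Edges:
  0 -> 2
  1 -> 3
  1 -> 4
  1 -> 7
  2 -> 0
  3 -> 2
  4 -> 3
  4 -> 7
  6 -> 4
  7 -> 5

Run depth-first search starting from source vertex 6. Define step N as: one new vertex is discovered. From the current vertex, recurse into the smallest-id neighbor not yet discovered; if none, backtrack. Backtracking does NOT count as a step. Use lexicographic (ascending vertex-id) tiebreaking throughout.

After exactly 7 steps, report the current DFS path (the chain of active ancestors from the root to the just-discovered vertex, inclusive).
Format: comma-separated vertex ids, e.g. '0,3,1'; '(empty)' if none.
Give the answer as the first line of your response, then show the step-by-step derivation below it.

6,4,7,5

step 1: discover 6; path=6; order=6
step 2: discover 4; path=6>4; order=6,4
step 3: discover 3; path=6>4>3; order=6,4,3
step 4: discover 2; path=6>4>3>2; order=6,4,3,2
step 5: discover 0; path=6>4>3>2>0; order=6,4,3,2,0
step 6: discover 7; path=6>4>7; order=6,4,3,2,0,7
step 7: discover 5; path=6>4>7>5; order=6,4,3,2,0,7,5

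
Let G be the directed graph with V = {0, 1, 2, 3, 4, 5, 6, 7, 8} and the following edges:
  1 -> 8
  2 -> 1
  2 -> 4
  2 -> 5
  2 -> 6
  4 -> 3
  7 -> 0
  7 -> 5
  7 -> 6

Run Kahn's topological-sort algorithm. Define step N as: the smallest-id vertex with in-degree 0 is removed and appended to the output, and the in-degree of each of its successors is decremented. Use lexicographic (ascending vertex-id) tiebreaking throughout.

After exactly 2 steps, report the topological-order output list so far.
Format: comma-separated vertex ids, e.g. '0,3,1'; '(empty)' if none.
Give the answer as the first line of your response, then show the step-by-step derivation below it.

2,1

step 1: output 2; order=[2]; indeg=(1,0,0,1,0,1,1,0,1)
step 2: output 1; order=[2,1]; indeg=(1,0,0,1,0,1,1,0,0)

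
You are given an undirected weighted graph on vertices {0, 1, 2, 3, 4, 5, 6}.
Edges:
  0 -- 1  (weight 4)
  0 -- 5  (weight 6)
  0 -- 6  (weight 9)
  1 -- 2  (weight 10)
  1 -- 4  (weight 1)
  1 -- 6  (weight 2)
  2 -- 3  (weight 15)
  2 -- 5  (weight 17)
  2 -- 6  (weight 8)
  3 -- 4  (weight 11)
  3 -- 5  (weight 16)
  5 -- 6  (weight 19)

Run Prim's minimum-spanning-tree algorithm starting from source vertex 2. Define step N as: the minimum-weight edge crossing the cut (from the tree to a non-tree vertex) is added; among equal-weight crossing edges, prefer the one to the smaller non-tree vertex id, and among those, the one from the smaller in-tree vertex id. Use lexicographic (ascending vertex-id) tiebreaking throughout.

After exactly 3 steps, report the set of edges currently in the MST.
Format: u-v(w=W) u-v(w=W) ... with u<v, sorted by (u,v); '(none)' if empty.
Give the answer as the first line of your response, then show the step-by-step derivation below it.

1-4(w=1) 1-6(w=2) 2-6(w=8)

step 1: add edge 2-6 (w=8); MST = {2-6(w=8)}
step 2: add edge 1-6 (w=2); MST = {1-6(w=2) 2-6(w=8)}
step 3: add edge 1-4 (w=1); MST = {1-4(w=1) 1-6(w=2) 2-6(w=8)}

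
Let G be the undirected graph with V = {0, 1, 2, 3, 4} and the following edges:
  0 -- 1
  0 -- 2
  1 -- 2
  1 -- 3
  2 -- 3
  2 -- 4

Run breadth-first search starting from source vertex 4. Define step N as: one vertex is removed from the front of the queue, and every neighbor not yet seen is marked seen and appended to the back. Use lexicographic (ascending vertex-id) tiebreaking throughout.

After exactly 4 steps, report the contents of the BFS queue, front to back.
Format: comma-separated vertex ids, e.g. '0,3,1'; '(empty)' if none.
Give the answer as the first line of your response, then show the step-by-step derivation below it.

3

step 1: dequeue 4; queue=[2]; order=4
step 2: dequeue 2; queue=[0,1,3]; order=4,2
step 3: dequeue 0; queue=[1,3]; order=4,2,0
step 4: dequeue 1; queue=[3]; order=4,2,0,1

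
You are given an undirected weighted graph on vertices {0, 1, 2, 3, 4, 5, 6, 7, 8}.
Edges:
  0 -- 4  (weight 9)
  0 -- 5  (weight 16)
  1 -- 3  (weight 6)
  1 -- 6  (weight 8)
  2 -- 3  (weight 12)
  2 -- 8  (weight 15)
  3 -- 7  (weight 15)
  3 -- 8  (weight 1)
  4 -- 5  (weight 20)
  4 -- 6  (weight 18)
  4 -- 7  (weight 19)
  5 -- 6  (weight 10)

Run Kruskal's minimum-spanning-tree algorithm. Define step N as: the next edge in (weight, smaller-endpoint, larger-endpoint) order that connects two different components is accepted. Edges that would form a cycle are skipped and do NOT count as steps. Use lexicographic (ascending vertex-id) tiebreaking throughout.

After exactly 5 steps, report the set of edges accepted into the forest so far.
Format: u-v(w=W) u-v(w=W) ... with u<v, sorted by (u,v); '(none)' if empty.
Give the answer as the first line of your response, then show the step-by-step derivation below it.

0-4(w=9) 1-3(w=6) 1-6(w=8) 3-8(w=1) 5-6(w=10)

step 1: add edge 3-8 (w=1); MST = {3-8(w=1)}
step 2: add edge 1-3 (w=6); MST = {1-3(w=6) 3-8(w=1)}
step 3: add edge 1-6 (w=8); MST = {1-3(w=6) 1-6(w=8) 3-8(w=1)}
step 4: add edge 0-4 (w=9); MST = {0-4(w=9) 1-3(w=6) 1-6(w=8) 3-8(w=1)}
step 5: add edge 5-6 (w=10); MST = {0-4(w=9) 1-3(w=6) 1-6(w=8) 3-8(w=1) 5-6(w=10)}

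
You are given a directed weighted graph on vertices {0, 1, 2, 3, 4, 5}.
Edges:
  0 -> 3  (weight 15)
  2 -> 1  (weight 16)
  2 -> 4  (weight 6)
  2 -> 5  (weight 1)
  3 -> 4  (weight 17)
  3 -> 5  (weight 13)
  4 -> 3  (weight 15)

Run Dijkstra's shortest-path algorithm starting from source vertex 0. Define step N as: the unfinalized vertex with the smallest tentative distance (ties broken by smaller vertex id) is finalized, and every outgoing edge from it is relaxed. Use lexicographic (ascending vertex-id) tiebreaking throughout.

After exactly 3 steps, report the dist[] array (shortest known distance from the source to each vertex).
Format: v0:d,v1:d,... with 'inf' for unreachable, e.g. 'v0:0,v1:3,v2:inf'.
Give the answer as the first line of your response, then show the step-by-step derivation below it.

v0:0,v1:inf,v2:inf,v3:15,v4:32,v5:28

step 1: dist = v0:0,v1:inf,v2:inf,v3:15,v4:inf,v5:inf
step 2: dist = v0:0,v1:inf,v2:inf,v3:15,v4:32,v5:28
step 3: dist = v0:0,v1:inf,v2:inf,v3:15,v4:32,v5:28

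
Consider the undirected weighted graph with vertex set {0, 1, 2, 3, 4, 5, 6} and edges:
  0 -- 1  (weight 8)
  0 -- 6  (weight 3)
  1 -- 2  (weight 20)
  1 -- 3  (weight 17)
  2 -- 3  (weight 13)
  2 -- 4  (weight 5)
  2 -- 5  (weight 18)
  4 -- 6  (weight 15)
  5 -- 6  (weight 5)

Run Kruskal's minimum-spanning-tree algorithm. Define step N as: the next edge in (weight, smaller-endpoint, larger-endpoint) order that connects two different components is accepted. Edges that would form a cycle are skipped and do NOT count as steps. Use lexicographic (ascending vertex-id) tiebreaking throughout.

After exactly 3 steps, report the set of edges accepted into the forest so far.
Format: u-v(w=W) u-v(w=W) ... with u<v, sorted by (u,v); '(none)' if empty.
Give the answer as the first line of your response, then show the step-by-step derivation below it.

0-6(w=3) 2-4(w=5) 5-6(w=5)

step 1: add edge 0-6 (w=3); MST = {0-6(w=3)}
step 2: add edge 2-4 (w=5); MST = {0-6(w=3) 2-4(w=5)}
step 3: add edge 5-6 (w=5); MST = {0-6(w=3) 2-4(w=5) 5-6(w=5)}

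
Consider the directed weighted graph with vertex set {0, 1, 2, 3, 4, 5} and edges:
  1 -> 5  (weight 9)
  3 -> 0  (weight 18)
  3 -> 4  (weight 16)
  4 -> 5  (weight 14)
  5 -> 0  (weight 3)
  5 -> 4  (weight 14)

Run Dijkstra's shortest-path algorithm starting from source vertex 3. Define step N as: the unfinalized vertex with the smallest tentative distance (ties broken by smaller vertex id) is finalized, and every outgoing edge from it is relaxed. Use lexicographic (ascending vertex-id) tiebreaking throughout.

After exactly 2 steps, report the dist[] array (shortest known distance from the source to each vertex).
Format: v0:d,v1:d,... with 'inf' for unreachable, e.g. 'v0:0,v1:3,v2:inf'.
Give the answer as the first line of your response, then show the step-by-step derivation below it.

v0:18,v1:inf,v2:inf,v3:0,v4:16,v5:30

step 1: dist = v0:18,v1:inf,v2:inf,v3:0,v4:16,v5:inf
step 2: dist = v0:18,v1:inf,v2:inf,v3:0,v4:16,v5:30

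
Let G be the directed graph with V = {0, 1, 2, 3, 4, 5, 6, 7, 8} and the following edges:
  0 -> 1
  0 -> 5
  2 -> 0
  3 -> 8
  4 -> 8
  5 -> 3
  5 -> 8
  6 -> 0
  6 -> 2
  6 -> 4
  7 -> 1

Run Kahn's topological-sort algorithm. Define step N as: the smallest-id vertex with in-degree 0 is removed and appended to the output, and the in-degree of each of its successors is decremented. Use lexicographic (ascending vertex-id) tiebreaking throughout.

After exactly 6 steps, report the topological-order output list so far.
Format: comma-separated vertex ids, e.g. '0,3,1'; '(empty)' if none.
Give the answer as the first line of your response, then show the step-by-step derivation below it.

6,2,0,4,5,3

step 1: output 6; order=[6]; indeg=(1,2,0,1,0,1,0,0,3)
step 2: output 2; order=[6,2]; indeg=(0,2,0,1,0,1,0,0,3)
step 3: output 0; order=[6,2,0]; indeg=(0,1,0,1,0,0,0,0,3)
step 4: output 4; order=[6,2,0,4]; indeg=(0,1,0,1,0,0,0,0,2)
step 5: output 5; order=[6,2,0,4,5]; indeg=(0,1,0,0,0,0,0,0,1)
step 6: output 3; order=[6,2,0,4,5,3]; indeg=(0,1,0,0,0,0,0,0,0)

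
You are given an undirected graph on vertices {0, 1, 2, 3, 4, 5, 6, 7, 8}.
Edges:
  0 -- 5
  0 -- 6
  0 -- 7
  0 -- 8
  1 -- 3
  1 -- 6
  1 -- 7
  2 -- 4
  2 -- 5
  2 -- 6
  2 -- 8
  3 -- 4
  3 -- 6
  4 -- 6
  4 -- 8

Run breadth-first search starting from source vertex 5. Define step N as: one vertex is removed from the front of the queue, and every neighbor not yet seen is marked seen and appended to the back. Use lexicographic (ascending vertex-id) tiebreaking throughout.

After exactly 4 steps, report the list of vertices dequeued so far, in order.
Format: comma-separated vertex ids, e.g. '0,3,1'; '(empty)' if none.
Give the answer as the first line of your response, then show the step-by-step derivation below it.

5,0,2,6

step 1: dequeue 5; queue=[0,2]; order=5
step 2: dequeue 0; queue=[2,6,7,8]; order=5,0
step 3: dequeue 2; queue=[6,7,8,4]; order=5,0,2
step 4: dequeue 6; queue=[7,8,4,1,3]; order=5,0,2,6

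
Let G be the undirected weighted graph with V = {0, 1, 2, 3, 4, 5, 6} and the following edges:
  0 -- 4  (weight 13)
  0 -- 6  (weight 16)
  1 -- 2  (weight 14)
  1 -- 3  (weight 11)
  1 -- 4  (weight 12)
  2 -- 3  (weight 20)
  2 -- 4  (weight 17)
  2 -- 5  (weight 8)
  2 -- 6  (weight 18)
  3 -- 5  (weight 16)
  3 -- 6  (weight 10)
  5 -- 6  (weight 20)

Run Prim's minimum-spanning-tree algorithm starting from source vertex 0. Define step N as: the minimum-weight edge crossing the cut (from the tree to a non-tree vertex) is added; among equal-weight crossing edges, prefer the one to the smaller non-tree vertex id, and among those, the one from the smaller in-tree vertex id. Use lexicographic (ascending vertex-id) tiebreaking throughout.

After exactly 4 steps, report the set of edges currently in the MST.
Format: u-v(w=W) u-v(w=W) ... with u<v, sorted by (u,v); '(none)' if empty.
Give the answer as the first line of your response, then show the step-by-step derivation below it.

0-4(w=13) 1-3(w=11) 1-4(w=12) 3-6(w=10)

step 1: add edge 0-4 (w=13); MST = {0-4(w=13)}
step 2: add edge 1-4 (w=12); MST = {0-4(w=13) 1-4(w=12)}
step 3: add edge 1-3 (w=11); MST = {0-4(w=13) 1-3(w=11) 1-4(w=12)}
step 4: add edge 3-6 (w=10); MST = {0-4(w=13) 1-3(w=11) 1-4(w=12) 3-6(w=10)}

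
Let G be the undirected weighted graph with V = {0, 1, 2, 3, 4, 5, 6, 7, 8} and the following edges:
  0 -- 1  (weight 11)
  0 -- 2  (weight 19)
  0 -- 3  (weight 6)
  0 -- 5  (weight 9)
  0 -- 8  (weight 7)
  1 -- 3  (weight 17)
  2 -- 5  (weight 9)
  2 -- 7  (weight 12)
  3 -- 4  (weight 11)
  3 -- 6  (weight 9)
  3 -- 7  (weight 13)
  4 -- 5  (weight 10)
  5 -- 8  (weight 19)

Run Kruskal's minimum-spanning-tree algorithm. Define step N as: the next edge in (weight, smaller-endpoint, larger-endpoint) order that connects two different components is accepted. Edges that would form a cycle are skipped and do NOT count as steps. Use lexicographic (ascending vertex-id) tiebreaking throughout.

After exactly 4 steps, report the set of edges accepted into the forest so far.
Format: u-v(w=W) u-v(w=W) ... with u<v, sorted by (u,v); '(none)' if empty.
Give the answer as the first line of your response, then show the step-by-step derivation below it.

0-3(w=6) 0-5(w=9) 0-8(w=7) 2-5(w=9)

step 1: add edge 0-3 (w=6); MST = {0-3(w=6)}
step 2: add edge 0-8 (w=7); MST = {0-3(w=6) 0-8(w=7)}
step 3: add edge 0-5 (w=9); MST = {0-3(w=6) 0-5(w=9) 0-8(w=7)}
step 4: add edge 2-5 (w=9); MST = {0-3(w=6) 0-5(w=9) 0-8(w=7) 2-5(w=9)}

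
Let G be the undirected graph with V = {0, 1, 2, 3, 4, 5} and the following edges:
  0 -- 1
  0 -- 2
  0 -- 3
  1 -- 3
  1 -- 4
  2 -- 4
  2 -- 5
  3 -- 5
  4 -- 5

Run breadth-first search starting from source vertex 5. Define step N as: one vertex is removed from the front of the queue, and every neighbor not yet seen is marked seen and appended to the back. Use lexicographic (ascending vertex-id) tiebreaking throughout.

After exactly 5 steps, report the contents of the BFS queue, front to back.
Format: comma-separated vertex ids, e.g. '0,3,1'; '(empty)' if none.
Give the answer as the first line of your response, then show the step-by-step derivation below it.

1

step 1: dequeue 5; queue=[2,3,4]; order=5
step 2: dequeue 2; queue=[3,4,0]; order=5,2
step 3: dequeue 3; queue=[4,0,1]; order=5,2,3
step 4: dequeue 4; queue=[0,1]; order=5,2,3,4
step 5: dequeue 0; queue=[1]; order=5,2,3,4,0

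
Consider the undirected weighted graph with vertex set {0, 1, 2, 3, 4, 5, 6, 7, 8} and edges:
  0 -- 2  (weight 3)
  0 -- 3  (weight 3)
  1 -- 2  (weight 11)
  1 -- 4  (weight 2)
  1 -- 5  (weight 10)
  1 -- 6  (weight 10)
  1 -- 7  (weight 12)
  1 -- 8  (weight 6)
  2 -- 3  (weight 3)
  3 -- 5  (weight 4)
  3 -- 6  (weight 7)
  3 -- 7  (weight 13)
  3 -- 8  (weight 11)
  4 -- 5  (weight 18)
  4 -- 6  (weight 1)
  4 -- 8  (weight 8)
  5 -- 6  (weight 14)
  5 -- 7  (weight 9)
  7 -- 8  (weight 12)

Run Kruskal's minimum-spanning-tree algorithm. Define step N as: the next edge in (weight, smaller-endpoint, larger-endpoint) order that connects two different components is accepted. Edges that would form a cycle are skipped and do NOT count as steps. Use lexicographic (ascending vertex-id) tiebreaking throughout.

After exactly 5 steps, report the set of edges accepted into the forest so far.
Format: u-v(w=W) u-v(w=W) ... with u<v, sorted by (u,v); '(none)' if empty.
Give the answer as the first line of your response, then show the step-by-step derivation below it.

0-2(w=3) 0-3(w=3) 1-4(w=2) 3-5(w=4) 4-6(w=1)

step 1: add edge 4-6 (w=1); MST = {4-6(w=1)}
step 2: add edge 1-4 (w=2); MST = {1-4(w=2) 4-6(w=1)}
step 3: add edge 0-2 (w=3); MST = {0-2(w=3) 1-4(w=2) 4-6(w=1)}
step 4: add edge 0-3 (w=3); MST = {0-2(w=3) 0-3(w=3) 1-4(w=2) 4-6(w=1)}
step 5: add edge 3-5 (w=4); MST = {0-2(w=3) 0-3(w=3) 1-4(w=2) 3-5(w=4) 4-6(w=1)}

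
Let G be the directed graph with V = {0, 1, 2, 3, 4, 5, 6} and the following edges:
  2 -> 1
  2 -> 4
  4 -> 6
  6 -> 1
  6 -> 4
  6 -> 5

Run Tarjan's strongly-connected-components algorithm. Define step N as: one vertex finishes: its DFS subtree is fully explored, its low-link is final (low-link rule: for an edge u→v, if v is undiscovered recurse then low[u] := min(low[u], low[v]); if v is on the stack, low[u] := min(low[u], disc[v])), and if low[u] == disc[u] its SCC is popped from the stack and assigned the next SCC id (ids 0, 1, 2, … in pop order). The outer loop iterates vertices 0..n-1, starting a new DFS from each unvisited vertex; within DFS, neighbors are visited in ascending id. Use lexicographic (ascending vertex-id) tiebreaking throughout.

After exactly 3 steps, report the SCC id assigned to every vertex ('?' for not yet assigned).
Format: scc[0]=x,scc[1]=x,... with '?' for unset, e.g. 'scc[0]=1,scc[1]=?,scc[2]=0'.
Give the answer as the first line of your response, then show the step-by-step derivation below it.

scc[0]=0,scc[1]=1,scc[2]=?,scc[3]=?,scc[4]=?,scc[5]=2,scc[6]=?

step 1: low=(low[0]=0,low[1]=?,low[2]=?,low[3]=?,low[4]=?,low[5]=?,low[6]=?); scc=(scc[0]=0,scc[1]=?,scc[2]=?,scc[3]=?,scc[4]=?,scc[5]=?,scc[6]=?)
step 2: low=(low[0]=0,low[1]=1,low[2]=?,low[3]=?,low[4]=?,low[5]=?,low[6]=?); scc=(scc[0]=0,scc[1]=1,scc[2]=?,scc[3]=?,scc[4]=?,scc[5]=?,scc[6]=?)
step 3: low=(low[0]=0,low[1]=1,low[2]=2,low[3]=?,low[4]=3,low[5]=5,low[6]=3); scc=(scc[0]=0,scc[1]=1,scc[2]=?,scc[3]=?,scc[4]=?,scc[5]=2,scc[6]=?)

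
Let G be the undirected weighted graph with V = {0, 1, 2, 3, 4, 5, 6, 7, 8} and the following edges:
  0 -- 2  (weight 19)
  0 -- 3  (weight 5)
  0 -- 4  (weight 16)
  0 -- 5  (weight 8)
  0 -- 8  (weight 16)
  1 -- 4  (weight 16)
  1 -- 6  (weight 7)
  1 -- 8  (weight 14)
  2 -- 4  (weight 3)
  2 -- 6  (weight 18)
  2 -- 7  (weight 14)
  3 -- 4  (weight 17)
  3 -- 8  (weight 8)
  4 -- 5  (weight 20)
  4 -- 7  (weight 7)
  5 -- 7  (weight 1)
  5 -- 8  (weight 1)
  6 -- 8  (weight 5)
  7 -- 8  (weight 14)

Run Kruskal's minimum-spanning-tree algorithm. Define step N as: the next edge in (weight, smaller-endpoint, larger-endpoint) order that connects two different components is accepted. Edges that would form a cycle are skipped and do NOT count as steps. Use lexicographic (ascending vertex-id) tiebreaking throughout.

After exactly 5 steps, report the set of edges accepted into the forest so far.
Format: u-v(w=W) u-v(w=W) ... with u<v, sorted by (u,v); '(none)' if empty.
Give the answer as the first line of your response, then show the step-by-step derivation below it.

0-3(w=5) 2-4(w=3) 5-7(w=1) 5-8(w=1) 6-8(w=5)

step 1: add edge 5-7 (w=1); MST = {5-7(w=1)}
step 2: add edge 5-8 (w=1); MST = {5-7(w=1) 5-8(w=1)}
step 3: add edge 2-4 (w=3); MST = {2-4(w=3) 5-7(w=1) 5-8(w=1)}
step 4: add edge 0-3 (w=5); MST = {0-3(w=5) 2-4(w=3) 5-7(w=1) 5-8(w=1)}
step 5: add edge 6-8 (w=5); MST = {0-3(w=5) 2-4(w=3) 5-7(w=1) 5-8(w=1) 6-8(w=5)}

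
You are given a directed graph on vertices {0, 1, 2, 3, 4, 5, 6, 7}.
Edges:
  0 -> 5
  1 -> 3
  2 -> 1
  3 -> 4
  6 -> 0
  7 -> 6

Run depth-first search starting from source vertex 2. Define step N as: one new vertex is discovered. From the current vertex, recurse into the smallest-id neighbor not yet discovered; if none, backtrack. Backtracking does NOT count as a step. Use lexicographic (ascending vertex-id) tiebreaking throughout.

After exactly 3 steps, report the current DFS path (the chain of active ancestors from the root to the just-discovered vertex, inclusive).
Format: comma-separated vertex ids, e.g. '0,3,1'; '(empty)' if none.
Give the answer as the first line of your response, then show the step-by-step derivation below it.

2,1,3

step 1: discover 2; path=2; order=2
step 2: discover 1; path=2>1; order=2,1
step 3: discover 3; path=2>1>3; order=2,1,3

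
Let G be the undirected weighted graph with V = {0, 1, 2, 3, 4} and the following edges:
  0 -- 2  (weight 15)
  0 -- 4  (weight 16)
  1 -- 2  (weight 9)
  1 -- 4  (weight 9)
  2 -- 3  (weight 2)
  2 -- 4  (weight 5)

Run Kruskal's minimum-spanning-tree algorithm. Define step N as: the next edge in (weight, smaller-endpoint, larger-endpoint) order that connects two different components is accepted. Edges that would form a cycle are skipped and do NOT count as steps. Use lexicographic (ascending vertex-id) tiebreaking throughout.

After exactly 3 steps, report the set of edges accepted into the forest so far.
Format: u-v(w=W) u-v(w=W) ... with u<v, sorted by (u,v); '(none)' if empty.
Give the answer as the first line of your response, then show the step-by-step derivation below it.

1-2(w=9) 2-3(w=2) 2-4(w=5)

step 1: add edge 2-3 (w=2); MST = {2-3(w=2)}
step 2: add edge 2-4 (w=5); MST = {2-3(w=2) 2-4(w=5)}
step 3: add edge 1-2 (w=9); MST = {1-2(w=9) 2-3(w=2) 2-4(w=5)}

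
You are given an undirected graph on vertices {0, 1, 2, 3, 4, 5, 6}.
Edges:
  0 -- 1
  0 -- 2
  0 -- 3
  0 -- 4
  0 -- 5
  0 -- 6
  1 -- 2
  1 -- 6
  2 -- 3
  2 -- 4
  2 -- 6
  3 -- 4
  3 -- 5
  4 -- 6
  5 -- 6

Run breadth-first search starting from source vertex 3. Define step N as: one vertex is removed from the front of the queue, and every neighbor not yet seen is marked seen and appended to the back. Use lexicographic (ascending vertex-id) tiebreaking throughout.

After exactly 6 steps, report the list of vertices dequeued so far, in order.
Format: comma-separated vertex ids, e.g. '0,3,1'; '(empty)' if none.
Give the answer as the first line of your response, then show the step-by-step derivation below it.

3,0,2,4,5,1

step 1: dequeue 3; queue=[0,2,4,5]; order=3
step 2: dequeue 0; queue=[2,4,5,1,6]; order=3,0
step 3: dequeue 2; queue=[4,5,1,6]; order=3,0,2
step 4: dequeue 4; queue=[5,1,6]; order=3,0,2,4
step 5: dequeue 5; queue=[1,6]; order=3,0,2,4,5
step 6: dequeue 1; queue=[6]; order=3,0,2,4,5,1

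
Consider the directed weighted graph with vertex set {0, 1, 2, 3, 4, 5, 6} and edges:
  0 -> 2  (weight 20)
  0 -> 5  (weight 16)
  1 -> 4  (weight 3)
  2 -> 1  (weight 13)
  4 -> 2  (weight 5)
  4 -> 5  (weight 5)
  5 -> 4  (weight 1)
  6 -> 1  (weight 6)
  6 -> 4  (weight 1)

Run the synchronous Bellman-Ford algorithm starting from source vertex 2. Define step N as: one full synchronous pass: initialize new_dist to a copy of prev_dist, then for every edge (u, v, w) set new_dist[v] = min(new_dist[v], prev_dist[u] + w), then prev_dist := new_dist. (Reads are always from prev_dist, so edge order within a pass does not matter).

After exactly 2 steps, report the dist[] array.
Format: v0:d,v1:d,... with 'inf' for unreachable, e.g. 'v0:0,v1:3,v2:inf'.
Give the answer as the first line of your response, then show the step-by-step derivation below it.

v0:inf,v1:13,v2:0,v3:inf,v4:16,v5:inf,v6:inf

step 1: dist = v0:inf,v1:13,v2:0,v3:inf,v4:inf,v5:inf,v6:inf
step 2: dist = v0:inf,v1:13,v2:0,v3:inf,v4:16,v5:inf,v6:inf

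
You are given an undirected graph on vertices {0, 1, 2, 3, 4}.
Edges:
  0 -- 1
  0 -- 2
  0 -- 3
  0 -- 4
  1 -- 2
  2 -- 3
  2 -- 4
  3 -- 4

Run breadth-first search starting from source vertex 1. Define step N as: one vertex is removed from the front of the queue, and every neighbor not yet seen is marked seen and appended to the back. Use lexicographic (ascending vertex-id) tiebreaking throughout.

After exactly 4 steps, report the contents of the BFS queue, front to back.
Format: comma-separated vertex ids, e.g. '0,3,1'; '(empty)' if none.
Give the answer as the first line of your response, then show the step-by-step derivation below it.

4

step 1: dequeue 1; queue=[0,2]; order=1
step 2: dequeue 0; queue=[2,3,4]; order=1,0
step 3: dequeue 2; queue=[3,4]; order=1,0,2
step 4: dequeue 3; queue=[4]; order=1,0,2,3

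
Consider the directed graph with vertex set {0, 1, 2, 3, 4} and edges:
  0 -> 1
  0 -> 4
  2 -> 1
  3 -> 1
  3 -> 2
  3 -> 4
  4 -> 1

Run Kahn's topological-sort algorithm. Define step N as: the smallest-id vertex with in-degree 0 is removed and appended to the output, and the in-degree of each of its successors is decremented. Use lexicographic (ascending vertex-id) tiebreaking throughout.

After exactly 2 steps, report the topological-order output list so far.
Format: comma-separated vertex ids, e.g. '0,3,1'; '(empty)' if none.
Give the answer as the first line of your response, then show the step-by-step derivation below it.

0,3

step 1: output 0; order=[0]; indeg=(0,3,1,0,1)
step 2: output 3; order=[0,3]; indeg=(0,2,0,0,0)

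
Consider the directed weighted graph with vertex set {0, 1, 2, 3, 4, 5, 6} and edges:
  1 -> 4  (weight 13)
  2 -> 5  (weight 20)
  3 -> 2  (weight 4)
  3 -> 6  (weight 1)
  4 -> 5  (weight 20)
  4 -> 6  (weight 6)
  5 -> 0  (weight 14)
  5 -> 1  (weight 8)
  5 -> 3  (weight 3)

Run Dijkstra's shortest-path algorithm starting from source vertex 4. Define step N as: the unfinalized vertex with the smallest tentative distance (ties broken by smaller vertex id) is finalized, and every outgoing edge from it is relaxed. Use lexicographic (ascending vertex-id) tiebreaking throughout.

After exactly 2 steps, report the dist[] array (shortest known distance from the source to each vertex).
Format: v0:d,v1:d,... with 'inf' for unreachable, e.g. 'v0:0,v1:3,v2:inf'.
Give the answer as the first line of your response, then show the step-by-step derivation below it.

v0:inf,v1:inf,v2:inf,v3:inf,v4:0,v5:20,v6:6

step 1: dist = v0:inf,v1:inf,v2:inf,v3:inf,v4:0,v5:20,v6:6
step 2: dist = v0:inf,v1:inf,v2:inf,v3:inf,v4:0,v5:20,v6:6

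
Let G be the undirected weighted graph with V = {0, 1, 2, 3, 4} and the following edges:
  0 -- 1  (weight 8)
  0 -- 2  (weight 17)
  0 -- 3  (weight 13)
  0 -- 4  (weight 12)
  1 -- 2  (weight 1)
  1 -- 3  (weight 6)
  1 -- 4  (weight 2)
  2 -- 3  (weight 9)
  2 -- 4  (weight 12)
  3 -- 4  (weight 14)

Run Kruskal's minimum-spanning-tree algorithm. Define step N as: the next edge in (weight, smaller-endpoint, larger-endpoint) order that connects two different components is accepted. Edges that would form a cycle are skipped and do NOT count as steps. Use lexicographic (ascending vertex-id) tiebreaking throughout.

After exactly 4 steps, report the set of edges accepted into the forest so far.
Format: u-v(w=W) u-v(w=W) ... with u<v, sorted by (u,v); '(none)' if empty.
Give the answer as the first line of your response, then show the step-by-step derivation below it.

0-1(w=8) 1-2(w=1) 1-3(w=6) 1-4(w=2)

step 1: add edge 1-2 (w=1); MST = {1-2(w=1)}
step 2: add edge 1-4 (w=2); MST = {1-2(w=1) 1-4(w=2)}
step 3: add edge 1-3 (w=6); MST = {1-2(w=1) 1-3(w=6) 1-4(w=2)}
step 4: add edge 0-1 (w=8); MST = {0-1(w=8) 1-2(w=1) 1-3(w=6) 1-4(w=2)}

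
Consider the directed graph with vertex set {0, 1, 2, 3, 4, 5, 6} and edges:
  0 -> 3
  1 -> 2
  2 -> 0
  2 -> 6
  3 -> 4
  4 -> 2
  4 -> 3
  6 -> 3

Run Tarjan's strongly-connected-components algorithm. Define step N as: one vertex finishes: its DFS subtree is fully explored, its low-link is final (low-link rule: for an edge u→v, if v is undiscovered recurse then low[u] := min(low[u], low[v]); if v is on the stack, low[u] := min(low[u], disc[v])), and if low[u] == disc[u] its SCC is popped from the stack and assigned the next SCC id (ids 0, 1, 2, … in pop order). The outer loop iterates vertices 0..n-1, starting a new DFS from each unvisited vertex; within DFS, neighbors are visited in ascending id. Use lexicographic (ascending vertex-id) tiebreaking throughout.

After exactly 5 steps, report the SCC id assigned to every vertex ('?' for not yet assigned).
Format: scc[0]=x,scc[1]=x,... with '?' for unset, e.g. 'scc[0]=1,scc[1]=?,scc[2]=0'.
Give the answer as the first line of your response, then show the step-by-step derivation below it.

scc[0]=0,scc[1]=?,scc[2]=0,scc[3]=0,scc[4]=0,scc[5]=?,scc[6]=0

step 1: low=(low[0]=0,low[1]=?,low[2]=0,low[3]=1,low[4]=2,low[5]=?,low[6]=1); scc=(scc[0]=?,scc[1]=?,scc[2]=?,scc[3]=?,scc[4]=?,scc[5]=?,scc[6]=?)
step 2: low=(low[0]=0,low[1]=?,low[2]=0,low[3]=1,low[4]=2,low[5]=?,low[6]=1); scc=(scc[0]=?,scc[1]=?,scc[2]=?,scc[3]=?,scc[4]=?,scc[5]=?,scc[6]=?)
step 3: low=(low[0]=0,low[1]=?,low[2]=0,low[3]=1,low[4]=0,low[5]=?,low[6]=1); scc=(scc[0]=?,scc[1]=?,scc[2]=?,scc[3]=?,scc[4]=?,scc[5]=?,scc[6]=?)
step 4: low=(low[0]=0,low[1]=?,low[2]=0,low[3]=0,low[4]=0,low[5]=?,low[6]=1); scc=(scc[0]=?,scc[1]=?,scc[2]=?,scc[3]=?,scc[4]=?,scc[5]=?,scc[6]=?)
step 5: low=(low[0]=0,low[1]=?,low[2]=0,low[3]=0,low[4]=0,low[5]=?,low[6]=1); scc=(scc[0]=0,scc[1]=?,scc[2]=0,scc[3]=0,scc[4]=0,scc[5]=?,scc[6]=0)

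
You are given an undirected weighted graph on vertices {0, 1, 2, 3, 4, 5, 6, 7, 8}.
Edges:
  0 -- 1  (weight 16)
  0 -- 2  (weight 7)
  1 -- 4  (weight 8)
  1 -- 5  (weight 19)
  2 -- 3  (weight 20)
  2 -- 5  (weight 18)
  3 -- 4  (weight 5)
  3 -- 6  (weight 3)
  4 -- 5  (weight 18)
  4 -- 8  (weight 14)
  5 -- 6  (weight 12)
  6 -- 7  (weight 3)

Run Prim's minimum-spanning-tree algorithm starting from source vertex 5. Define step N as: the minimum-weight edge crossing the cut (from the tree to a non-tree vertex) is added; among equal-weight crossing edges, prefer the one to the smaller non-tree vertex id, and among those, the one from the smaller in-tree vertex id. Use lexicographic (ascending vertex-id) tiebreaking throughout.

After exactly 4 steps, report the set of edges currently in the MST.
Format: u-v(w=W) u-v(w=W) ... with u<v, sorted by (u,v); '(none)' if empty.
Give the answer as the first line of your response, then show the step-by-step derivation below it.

3-4(w=5) 3-6(w=3) 5-6(w=12) 6-7(w=3)

step 1: add edge 5-6 (w=12); MST = {5-6(w=12)}
step 2: add edge 3-6 (w=3); MST = {3-6(w=3) 5-6(w=12)}
step 3: add edge 6-7 (w=3); MST = {3-6(w=3) 5-6(w=12) 6-7(w=3)}
step 4: add edge 3-4 (w=5); MST = {3-4(w=5) 3-6(w=3) 5-6(w=12) 6-7(w=3)}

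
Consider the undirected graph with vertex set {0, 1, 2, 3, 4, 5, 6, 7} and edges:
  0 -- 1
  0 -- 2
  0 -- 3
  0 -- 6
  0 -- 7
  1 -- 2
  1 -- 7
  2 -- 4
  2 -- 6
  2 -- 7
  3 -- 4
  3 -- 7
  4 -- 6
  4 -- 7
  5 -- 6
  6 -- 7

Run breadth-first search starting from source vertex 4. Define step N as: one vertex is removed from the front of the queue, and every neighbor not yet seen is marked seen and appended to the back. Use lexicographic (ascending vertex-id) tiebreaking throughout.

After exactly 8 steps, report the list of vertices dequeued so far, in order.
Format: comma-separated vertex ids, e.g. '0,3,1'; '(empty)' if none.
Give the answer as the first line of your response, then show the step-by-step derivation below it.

4,2,3,6,7,0,1,5

step 1: dequeue 4; queue=[2,3,6,7]; order=4
step 2: dequeue 2; queue=[3,6,7,0,1]; order=4,2
step 3: dequeue 3; queue=[6,7,0,1]; order=4,2,3
step 4: dequeue 6; queue=[7,0,1,5]; order=4,2,3,6
step 5: dequeue 7; queue=[0,1,5]; order=4,2,3,6,7
step 6: dequeue 0; queue=[1,5]; order=4,2,3,6,7,0
step 7: dequeue 1; queue=[5]; order=4,2,3,6,7,0,1
step 8: dequeue 5; queue=[(empty)]; order=4,2,3,6,7,0,1,5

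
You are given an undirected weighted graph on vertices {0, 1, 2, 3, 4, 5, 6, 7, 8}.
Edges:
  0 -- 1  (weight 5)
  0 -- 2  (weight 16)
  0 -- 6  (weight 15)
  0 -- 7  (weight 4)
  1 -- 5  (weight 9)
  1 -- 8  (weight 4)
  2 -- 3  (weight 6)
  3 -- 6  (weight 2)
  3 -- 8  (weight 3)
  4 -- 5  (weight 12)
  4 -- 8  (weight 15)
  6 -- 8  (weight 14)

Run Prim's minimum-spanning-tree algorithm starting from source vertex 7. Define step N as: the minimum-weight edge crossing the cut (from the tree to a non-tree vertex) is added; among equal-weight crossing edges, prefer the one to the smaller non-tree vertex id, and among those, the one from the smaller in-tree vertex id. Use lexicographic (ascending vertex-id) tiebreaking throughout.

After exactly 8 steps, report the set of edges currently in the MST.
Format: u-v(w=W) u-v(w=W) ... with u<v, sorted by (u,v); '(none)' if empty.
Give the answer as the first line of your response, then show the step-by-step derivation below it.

0-1(w=5) 0-7(w=4) 1-5(w=9) 1-8(w=4) 2-3(w=6) 3-6(w=2) 3-8(w=3) 4-5(w=12)

step 1: add edge 0-7 (w=4); MST = {0-7(w=4)}
step 2: add edge 0-1 (w=5); MST = {0-1(w=5) 0-7(w=4)}
step 3: add edge 1-8 (w=4); MST = {0-1(w=5) 0-7(w=4) 1-8(w=4)}
step 4: add edge 3-8 (w=3); MST = {0-1(w=5) 0-7(w=4) 1-8(w=4) 3-8(w=3)}
step 5: add edge 3-6 (w=2); MST = {0-1(w=5) 0-7(w=4) 1-8(w=4) 3-6(w=2) 3-8(w=3)}
step 6: add edge 2-3 (w=6); MST = {0-1(w=5) 0-7(w=4) 1-8(w=4) 2-3(w=6) 3-6(w=2) 3-8(w=3)}
step 7: add edge 1-5 (w=9); MST = {0-1(w=5) 0-7(w=4) 1-5(w=9) 1-8(w=4) 2-3(w=6) 3-6(w=2) 3-8(w=3)}
step 8: add edge 4-5 (w=12); MST = {0-1(w=5) 0-7(w=4) 1-5(w=9) 1-8(w=4) 2-3(w=6) 3-6(w=2) 3-8(w=3) 4-5(w=12)}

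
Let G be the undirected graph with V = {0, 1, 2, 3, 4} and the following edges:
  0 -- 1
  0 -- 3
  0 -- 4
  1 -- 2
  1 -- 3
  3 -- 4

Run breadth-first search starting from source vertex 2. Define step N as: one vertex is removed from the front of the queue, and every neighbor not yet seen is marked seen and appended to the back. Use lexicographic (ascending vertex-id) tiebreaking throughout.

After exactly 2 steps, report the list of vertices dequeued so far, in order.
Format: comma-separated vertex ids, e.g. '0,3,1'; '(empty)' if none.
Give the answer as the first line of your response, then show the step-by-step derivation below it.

2,1

step 1: dequeue 2; queue=[1]; order=2
step 2: dequeue 1; queue=[0,3]; order=2,1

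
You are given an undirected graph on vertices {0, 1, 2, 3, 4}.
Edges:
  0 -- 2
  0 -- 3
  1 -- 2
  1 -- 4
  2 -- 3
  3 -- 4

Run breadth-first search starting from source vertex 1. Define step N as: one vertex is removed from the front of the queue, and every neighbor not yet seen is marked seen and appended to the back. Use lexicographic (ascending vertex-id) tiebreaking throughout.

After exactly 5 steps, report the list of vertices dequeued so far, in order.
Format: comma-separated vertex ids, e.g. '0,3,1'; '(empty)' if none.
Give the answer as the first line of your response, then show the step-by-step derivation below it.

1,2,4,0,3

step 1: dequeue 1; queue=[2,4]; order=1
step 2: dequeue 2; queue=[4,0,3]; order=1,2
step 3: dequeue 4; queue=[0,3]; order=1,2,4
step 4: dequeue 0; queue=[3]; order=1,2,4,0
step 5: dequeue 3; queue=[(empty)]; order=1,2,4,0,3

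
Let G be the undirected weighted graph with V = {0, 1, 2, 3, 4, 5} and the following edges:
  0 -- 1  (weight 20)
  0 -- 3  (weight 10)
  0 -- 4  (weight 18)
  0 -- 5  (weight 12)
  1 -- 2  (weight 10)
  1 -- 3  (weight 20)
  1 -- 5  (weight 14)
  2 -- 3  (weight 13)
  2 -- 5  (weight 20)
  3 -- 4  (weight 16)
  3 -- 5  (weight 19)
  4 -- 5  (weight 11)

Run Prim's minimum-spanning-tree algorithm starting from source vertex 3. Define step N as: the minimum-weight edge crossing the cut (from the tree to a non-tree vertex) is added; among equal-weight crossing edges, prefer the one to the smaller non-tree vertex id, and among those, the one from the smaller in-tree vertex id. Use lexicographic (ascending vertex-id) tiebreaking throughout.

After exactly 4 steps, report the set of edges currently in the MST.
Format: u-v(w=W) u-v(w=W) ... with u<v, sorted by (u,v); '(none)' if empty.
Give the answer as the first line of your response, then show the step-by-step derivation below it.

0-3(w=10) 0-5(w=12) 2-3(w=13) 4-5(w=11)

step 1: add edge 0-3 (w=10); MST = {0-3(w=10)}
step 2: add edge 0-5 (w=12); MST = {0-3(w=10) 0-5(w=12)}
step 3: add edge 4-5 (w=11); MST = {0-3(w=10) 0-5(w=12) 4-5(w=11)}
step 4: add edge 2-3 (w=13); MST = {0-3(w=10) 0-5(w=12) 2-3(w=13) 4-5(w=11)}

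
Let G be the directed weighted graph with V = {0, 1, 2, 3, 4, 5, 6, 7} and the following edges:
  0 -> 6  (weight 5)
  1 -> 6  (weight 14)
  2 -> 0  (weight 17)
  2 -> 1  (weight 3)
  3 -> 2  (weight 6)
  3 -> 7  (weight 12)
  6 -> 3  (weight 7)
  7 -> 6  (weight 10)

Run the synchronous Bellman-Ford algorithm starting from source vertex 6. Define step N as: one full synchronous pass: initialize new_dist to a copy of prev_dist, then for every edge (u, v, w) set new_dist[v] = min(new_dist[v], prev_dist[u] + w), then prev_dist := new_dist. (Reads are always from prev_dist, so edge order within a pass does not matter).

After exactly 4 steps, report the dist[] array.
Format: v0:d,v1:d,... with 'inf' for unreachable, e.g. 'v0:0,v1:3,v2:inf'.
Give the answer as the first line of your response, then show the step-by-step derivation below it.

v0:30,v1:16,v2:13,v3:7,v4:inf,v5:inf,v6:0,v7:19

step 1: dist = v0:inf,v1:inf,v2:inf,v3:7,v4:inf,v5:inf,v6:0,v7:inf
step 2: dist = v0:inf,v1:inf,v2:13,v3:7,v4:inf,v5:inf,v6:0,v7:19
step 3: dist = v0:30,v1:16,v2:13,v3:7,v4:inf,v5:inf,v6:0,v7:19
step 4: dist = v0:30,v1:16,v2:13,v3:7,v4:inf,v5:inf,v6:0,v7:19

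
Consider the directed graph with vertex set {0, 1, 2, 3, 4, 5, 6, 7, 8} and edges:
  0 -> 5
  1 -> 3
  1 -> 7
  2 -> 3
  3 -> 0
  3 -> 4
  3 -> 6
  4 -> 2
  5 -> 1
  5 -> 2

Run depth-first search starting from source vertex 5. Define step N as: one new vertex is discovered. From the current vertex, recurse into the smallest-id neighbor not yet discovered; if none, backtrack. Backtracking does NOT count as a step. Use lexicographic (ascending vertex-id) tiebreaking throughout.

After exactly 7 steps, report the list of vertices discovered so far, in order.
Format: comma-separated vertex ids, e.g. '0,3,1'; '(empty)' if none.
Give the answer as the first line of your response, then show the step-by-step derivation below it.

5,1,3,0,4,2,6

step 1: discover 5; path=5; order=5
step 2: discover 1; path=5>1; order=5,1
step 3: discover 3; path=5>1>3; order=5,1,3
step 4: discover 0; path=5>1>3>0; order=5,1,3,0
step 5: discover 4; path=5>1>3>4; order=5,1,3,0,4
step 6: discover 2; path=5>1>3>4>2; order=5,1,3,0,4,2
step 7: discover 6; path=5>1>3>6; order=5,1,3,0,4,2,6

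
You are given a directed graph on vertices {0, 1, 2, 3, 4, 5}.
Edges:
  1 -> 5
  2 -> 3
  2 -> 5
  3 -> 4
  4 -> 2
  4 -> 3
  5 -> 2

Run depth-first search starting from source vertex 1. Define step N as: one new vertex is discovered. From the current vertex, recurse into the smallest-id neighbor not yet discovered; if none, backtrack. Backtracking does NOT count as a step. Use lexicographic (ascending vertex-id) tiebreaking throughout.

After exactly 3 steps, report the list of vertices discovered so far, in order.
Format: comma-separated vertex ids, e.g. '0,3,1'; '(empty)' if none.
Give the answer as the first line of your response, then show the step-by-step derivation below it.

1,5,2

step 1: discover 1; path=1; order=1
step 2: discover 5; path=1>5; order=1,5
step 3: discover 2; path=1>5>2; order=1,5,2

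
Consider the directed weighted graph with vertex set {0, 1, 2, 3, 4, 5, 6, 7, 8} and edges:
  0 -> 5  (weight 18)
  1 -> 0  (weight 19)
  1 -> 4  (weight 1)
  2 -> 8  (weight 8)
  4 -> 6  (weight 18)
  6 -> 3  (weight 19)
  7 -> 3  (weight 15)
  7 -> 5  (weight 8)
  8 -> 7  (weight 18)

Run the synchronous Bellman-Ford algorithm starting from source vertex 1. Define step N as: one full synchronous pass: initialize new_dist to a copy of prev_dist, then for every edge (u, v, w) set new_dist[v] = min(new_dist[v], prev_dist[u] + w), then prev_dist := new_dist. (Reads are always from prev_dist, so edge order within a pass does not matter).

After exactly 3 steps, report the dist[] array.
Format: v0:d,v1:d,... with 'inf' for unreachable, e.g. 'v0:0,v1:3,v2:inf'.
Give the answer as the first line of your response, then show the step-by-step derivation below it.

v0:19,v1:0,v2:inf,v3:38,v4:1,v5:37,v6:19,v7:inf,v8:inf

step 1: dist = v0:19,v1:0,v2:inf,v3:inf,v4:1,v5:inf,v6:inf,v7:inf,v8:inf
step 2: dist = v0:19,v1:0,v2:inf,v3:inf,v4:1,v5:37,v6:19,v7:inf,v8:inf
step 3: dist = v0:19,v1:0,v2:inf,v3:38,v4:1,v5:37,v6:19,v7:inf,v8:inf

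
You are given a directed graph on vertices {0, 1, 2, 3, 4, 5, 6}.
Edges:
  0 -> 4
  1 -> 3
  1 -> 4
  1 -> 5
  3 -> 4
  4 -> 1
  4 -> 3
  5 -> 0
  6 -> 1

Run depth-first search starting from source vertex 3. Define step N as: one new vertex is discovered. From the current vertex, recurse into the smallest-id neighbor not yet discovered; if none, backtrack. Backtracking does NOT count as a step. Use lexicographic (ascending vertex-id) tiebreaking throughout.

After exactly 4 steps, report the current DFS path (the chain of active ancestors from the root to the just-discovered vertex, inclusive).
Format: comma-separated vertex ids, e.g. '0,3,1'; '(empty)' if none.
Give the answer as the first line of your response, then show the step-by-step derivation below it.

3,4,1,5

step 1: discover 3; path=3; order=3
step 2: discover 4; path=3>4; order=3,4
step 3: discover 1; path=3>4>1; order=3,4,1
step 4: discover 5; path=3>4>1>5; order=3,4,1,5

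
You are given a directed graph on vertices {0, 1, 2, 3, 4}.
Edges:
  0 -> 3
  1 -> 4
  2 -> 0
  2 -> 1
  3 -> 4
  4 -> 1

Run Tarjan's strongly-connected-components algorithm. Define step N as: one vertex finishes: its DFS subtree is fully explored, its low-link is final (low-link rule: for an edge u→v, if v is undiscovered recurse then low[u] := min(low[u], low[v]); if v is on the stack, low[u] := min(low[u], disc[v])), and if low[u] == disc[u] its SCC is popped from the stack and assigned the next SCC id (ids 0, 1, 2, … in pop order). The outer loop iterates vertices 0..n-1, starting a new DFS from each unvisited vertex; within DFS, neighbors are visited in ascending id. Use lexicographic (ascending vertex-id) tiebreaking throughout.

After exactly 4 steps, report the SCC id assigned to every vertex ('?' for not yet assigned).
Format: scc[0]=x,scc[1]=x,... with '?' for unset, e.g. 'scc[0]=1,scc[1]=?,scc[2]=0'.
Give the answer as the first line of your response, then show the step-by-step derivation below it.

scc[0]=2,scc[1]=0,scc[2]=?,scc[3]=1,scc[4]=0

step 1: low=(low[0]=0,low[1]=2,low[2]=?,low[3]=1,low[4]=2); scc=(scc[0]=?,scc[1]=?,scc[2]=?,scc[3]=?,scc[4]=?)
step 2: low=(low[0]=0,low[1]=2,low[2]=?,low[3]=1,low[4]=2); scc=(scc[0]=?,scc[1]=0,scc[2]=?,scc[3]=?,scc[4]=0)
step 3: low=(low[0]=0,low[1]=2,low[2]=?,low[3]=1,low[4]=2); scc=(scc[0]=?,scc[1]=0,scc[2]=?,scc[3]=1,scc[4]=0)
step 4: low=(low[0]=0,low[1]=2,low[2]=?,low[3]=1,low[4]=2); scc=(scc[0]=2,scc[1]=0,scc[2]=?,scc[3]=1,scc[4]=0)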